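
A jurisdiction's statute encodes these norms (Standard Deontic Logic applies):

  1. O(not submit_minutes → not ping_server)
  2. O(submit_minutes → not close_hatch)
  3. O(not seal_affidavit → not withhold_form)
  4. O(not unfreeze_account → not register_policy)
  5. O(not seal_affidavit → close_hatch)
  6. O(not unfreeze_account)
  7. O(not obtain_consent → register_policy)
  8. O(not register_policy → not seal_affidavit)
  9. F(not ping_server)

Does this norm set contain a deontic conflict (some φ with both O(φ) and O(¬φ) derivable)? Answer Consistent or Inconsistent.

Inconsistent

Premise 9, F(not ping_server), is equivalent to O(ping_server).
The contrapositive of premise 1 (O(not submit_minutes → not ping_server)) is O(ping_server → submit_minutes), and O(ping_server) is already established, so O(submit_minutes).
With premise 2, O(submit_minutes → not close_hatch), the K-axiom yields O(not close_hatch).
Premise 5, O(not seal_affidavit → close_hatch), contraposes to O(not close_hatch → seal_affidavit); with O(not close_hatch) we get O(seal_affidavit).
Premise 8, O(not register_policy → not seal_affidavit), contraposes to O(seal_affidavit → register_policy); with O(seal_affidavit) we get O(register_policy).
The contrapositive of premise 4 (O(not unfreeze_account → not register_policy)) is O(register_policy → unfreeze_account), and O(register_policy) is already established, so O(unfreeze_account).
However, premise 6 gives O(not unfreeze_account).
We now have both O(unfreeze_account) and O(not unfreeze_account) — unfreeze_account is simultaneously obligatory and forbidden, violating the D-axiom.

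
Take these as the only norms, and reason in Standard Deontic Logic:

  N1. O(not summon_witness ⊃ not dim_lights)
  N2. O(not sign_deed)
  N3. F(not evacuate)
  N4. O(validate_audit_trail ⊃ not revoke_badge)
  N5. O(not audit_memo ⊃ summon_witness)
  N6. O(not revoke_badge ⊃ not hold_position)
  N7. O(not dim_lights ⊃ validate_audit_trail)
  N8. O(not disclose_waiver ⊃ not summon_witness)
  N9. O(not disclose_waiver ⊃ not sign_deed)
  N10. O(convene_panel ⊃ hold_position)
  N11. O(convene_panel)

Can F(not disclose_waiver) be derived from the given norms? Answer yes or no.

Yes

Premise 11 gives O(convene_panel).
Premise 10 is O(convene_panel ⊃ hold_position); since O(convene_panel), deontic closure gives O(hold_position).
The contrapositive of premise 6 (O(not revoke_badge ⊃ not hold_position)) is O(hold_position ⊃ revoke_badge), and O(hold_position) is already established, so O(revoke_badge).
Premise 4 is O(validate_audit_trail ⊃ not revoke_badge); contrapositively O(revoke_badge ⊃ not validate_audit_trail). Since O(revoke_badge) holds, K gives O(not validate_audit_trail).
Premise 7, O(not dim_lights ⊃ validate_audit_trail), contraposes to O(not validate_audit_trail ⊃ dim_lights); with O(not validate_audit_trail) we get O(dim_lights).
The contrapositive of premise 1 (O(not summon_witness ⊃ not dim_lights)) is O(dim_lights ⊃ summon_witness), and O(dim_lights) is already established, so O(summon_witness).
The contrapositive of premise 8 (O(not disclose_waiver ⊃ not summon_witness)) is O(summon_witness ⊃ disclose_waiver), and O(summon_witness) is already established, so O(disclose_waiver).
Premises 2, 3, 5, 9 do not contribute to this derivation.
So O(disclose_waiver) holds, i.e. F(not disclose_waiver). The claim follows.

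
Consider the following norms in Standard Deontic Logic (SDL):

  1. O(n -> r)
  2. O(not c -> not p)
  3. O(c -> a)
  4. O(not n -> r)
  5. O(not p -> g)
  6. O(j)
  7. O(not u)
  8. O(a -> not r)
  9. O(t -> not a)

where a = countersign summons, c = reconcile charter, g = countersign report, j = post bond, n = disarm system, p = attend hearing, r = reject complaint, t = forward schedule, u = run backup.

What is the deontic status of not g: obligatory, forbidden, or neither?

Premises 4 and 1 are O(not n -> r) and O(n -> r); every ideal world satisfies not n or n, so in either case r holds — hence O(r).
The contrapositive of premise 8 (O(a -> not r)) is O(r -> not a), and O(r) is already established, so O(not a).
Premise 3 is O(c -> a); contrapositively O(not a -> not c). Since O(not a) holds, K gives O(not c).
With premise 2, O(not c -> not p), the K-axiom yields O(not p).
With premise 5, O(not p -> g), the K-axiom yields O(g).
Premises 6, 7, 9 do not contribute to this derivation.
Thus O(g), which is F(not g): not g is forbidden.

Forbidden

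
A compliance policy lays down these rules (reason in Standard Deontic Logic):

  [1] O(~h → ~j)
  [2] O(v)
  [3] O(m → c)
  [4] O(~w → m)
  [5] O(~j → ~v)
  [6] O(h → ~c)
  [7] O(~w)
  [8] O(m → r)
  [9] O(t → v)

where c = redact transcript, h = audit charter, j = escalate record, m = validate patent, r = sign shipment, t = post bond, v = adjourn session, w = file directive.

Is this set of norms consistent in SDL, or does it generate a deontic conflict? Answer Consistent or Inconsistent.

Inconsistent

Premise 2 gives O(v).
Premise 5 is O(~j → ~v); contrapositively O(v → j). Since O(v) holds, K gives O(j).
The contrapositive of premise 1 (O(~h → ~j)) is O(j → h), and O(j) is already established, so O(h).
From O(h) and premise 6, O(h → ~c), we obtain O(~c).
Premise 3, O(m → c), contraposes to O(~c → ~m); with O(~c) we get O(~m).
Premise 4 is O(~w → m); contrapositively O(~m → w). Since O(~m) holds, K gives O(w).
However, premise 7 gives O(~w).
We now have both O(w) and O(~w) — w is simultaneously obligatory and forbidden, violating the D-axiom.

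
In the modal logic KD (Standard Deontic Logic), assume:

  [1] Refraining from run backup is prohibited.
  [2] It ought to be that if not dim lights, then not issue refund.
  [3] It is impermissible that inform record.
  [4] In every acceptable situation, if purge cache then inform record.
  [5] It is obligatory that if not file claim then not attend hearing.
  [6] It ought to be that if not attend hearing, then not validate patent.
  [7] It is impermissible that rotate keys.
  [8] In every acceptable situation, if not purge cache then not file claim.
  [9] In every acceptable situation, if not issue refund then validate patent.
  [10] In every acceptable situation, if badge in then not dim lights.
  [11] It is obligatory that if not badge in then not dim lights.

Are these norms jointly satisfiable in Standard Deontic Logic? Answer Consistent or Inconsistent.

By case analysis on ¬badge_in: premise 11 gives O(¬badge_in → ¬dim_lights) and premise 10 gives O(badge_in → ¬dim_lights), so O(¬dim_lights) either way.
With premise 2, O(¬dim_lights → ¬issue_refund), the K-axiom yields O(¬issue_refund).
With premise 9, O(¬issue_refund → validate_patent), the K-axiom yields O(validate_patent).
Premise 6 is O(¬attend_hearing → ¬validate_patent); contrapositively O(validate_patent → attend_hearing). Since O(validate_patent) holds, K gives O(attend_hearing).
Premise 5, O(¬file_claim → ¬attend_hearing), contraposes to O(attend_hearing → file_claim); with O(attend_hearing) we get O(file_claim).
Premise 8 is O(¬purge_cache → ¬file_claim); contrapositively O(file_claim → purge_cache). Since O(file_claim) holds, K gives O(purge_cache).
Premise 4 is O(purge_cache → inform_record); since O(purge_cache), deontic closure gives O(inform_record).
But premise 3, F(inform_record), means O(¬inform_record).
We now have both O(inform_record) and O(¬inform_record) — inform_record is simultaneously obligatory and forbidden, violating the D-axiom.

Inconsistent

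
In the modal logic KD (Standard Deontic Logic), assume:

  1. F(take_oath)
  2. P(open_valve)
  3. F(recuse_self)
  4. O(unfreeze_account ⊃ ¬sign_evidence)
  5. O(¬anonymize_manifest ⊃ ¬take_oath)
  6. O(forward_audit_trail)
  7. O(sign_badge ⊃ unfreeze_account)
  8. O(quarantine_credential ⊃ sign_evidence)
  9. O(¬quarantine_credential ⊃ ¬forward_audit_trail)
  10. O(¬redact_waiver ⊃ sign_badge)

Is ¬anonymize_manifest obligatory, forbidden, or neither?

Premise 5 is O(¬anonymize_manifest ⊃ ¬take_oath); even if O(¬take_oath) held, inferring O(¬anonymize_manifest) would be affirming the consequent — invalid.
No premise or chain of K-axiom applications forces O(¬anonymize_manifest), and none forces O(anonymize_manifest). So ¬anonymize_manifest is neither obligatory nor forbidden under these norms.

Neither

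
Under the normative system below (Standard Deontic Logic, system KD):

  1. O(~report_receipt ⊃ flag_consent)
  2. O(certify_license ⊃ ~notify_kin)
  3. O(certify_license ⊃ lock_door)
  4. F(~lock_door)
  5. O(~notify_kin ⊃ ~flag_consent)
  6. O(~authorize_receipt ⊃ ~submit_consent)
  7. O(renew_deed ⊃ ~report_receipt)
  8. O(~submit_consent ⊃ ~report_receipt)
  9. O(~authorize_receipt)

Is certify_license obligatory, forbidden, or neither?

Forbidden

Premise 9 states O(~authorize_receipt) outright.
Applying K to premise 6 (O(~authorize_receipt ⊃ ~submit_consent)) and O(~authorize_receipt) yields O(~submit_consent).
Premise 8 is O(~submit_consent ⊃ ~report_receipt); since O(~submit_consent), deontic closure gives O(~report_receipt).
From O(~report_receipt) and premise 1, O(~report_receipt ⊃ flag_consent), we obtain O(flag_consent).
Premise 5 is O(~notify_kin ⊃ ~flag_consent); contrapositively O(flag_consent ⊃ notify_kin). Since O(flag_consent) holds, K gives O(notify_kin).
Premise 2, O(certify_license ⊃ ~notify_kin), contraposes to O(notify_kin ⊃ ~certify_license); with O(notify_kin) we get O(~certify_license).
Premises 3, 4, 7 do not contribute to this derivation.
Thus O(~certify_license), which is F(certify_license): certify_license is forbidden.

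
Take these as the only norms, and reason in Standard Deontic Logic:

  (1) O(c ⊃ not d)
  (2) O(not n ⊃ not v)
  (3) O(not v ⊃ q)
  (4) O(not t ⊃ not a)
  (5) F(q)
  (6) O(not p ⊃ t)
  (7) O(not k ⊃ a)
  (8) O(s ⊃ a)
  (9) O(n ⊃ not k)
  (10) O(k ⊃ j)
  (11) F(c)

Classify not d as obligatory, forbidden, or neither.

Neither

Premise 1 is O(c ⊃ not d), but O(c) is not derivable from the premises, so it does not yield O(not d).
No premise or chain of K-axiom applications forces O(not d), and none forces O(d). So not d is neither obligatory nor forbidden under these norms.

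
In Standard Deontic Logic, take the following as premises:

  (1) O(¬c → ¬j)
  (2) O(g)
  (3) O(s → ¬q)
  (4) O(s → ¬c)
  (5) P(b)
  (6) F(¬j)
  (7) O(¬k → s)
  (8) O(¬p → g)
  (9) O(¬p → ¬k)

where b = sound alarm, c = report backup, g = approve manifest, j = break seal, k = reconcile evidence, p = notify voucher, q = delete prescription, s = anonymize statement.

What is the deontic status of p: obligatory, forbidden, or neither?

Premise 6, F(¬j), is equivalent to O(j).
Premise 1 is O(¬c → ¬j); contrapositively O(j → c). Since O(j) holds, K gives O(c).
Premise 4 is O(s → ¬c); contrapositively O(c → ¬s). Since O(c) holds, K gives O(¬s).
Premise 7 is O(¬k → s); contrapositively O(¬s → k). Since O(¬s) holds, K gives O(k).
The contrapositive of premise 9 (O(¬p → ¬k)) is O(k → p), and O(k) is already established, so O(p).
Premises 2, 3, 5, 8 do not contribute to this derivation.
Hence p is obligatory.

Obligatory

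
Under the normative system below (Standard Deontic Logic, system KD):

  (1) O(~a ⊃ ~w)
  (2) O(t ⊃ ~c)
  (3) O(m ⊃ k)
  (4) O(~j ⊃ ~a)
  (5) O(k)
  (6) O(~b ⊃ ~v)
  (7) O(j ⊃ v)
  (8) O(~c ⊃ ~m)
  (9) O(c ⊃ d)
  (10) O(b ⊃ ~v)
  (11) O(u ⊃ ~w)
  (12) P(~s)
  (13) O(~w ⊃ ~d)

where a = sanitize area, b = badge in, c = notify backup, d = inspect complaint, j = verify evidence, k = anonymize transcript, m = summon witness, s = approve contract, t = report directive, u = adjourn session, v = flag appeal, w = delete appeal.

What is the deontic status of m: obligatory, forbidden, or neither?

Premises 6 and 10 are O(~b ⊃ ~v) and O(b ⊃ ~v); every ideal world satisfies ~b or b, so in either case ~v holds — hence O(~v).
The contrapositive of premise 7 (O(j ⊃ v)) is O(~v ⊃ ~j), and O(~v) is already established, so O(~j).
From O(~j) and premise 4, O(~j ⊃ ~a), we obtain O(~a).
With premise 1, O(~a ⊃ ~w), the K-axiom yields O(~w).
With premise 13, O(~w ⊃ ~d), the K-axiom yields O(~d).
Premise 9 is O(c ⊃ d); contrapositively O(~d ⊃ ~c). Since O(~d) holds, K gives O(~c).
With premise 8, O(~c ⊃ ~m), the K-axiom yields O(~m).
Premises 2, 3, 5, 11, 12 do not contribute to this derivation.
Thus O(~m), which is F(m): m is forbidden.

Forbidden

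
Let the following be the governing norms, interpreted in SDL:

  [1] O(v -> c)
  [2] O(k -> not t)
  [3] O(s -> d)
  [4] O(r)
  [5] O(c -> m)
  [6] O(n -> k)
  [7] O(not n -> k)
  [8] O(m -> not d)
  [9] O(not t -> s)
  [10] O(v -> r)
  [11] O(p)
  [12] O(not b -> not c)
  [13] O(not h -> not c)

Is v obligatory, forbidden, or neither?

By case analysis on n: premise 6 gives O(n -> k) and premise 7 gives O(not n -> k), so O(k) either way.
Premise 2 is O(k -> not t); since O(k), deontic closure gives O(not t).
From O(not t) and premise 9, O(not t -> s), we obtain O(s).
Applying K to premise 3 (O(s -> d)) and O(s) yields O(d).
Premise 8 is O(m -> not d); contrapositively O(d -> not m). Since O(d) holds, K gives O(not m).
Premise 5 is O(c -> m); contrapositively O(not m -> not c). Since O(not m) holds, K gives O(not c).
The contrapositive of premise 1 (O(v -> c)) is O(not c -> not v), and O(not c) is already established, so O(not v).
Premises 4, 10, 11, 12, 13 do not contribute to this derivation.
Thus O(not v), which is F(v): v is forbidden.

Forbidden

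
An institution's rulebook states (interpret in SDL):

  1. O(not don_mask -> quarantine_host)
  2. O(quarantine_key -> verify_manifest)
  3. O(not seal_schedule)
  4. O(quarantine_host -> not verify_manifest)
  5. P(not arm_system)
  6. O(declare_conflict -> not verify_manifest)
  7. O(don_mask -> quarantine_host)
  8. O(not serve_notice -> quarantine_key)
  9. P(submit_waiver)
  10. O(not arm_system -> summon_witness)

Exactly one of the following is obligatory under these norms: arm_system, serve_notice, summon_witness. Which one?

serve_notice

Premises 1 and 7 are O(not don_mask -> quarantine_host) and O(don_mask -> quarantine_host); every ideal world satisfies not don_mask or don_mask, so in either case quarantine_host holds — hence O(quarantine_host).
Premise 4 is O(quarantine_host -> not verify_manifest); since O(quarantine_host), deontic closure gives O(not verify_manifest).
Premise 2 is O(quarantine_key -> verify_manifest); contrapositively O(not verify_manifest -> not quarantine_key). Since O(not verify_manifest) holds, K gives O(not quarantine_key).
The contrapositive of premise 8 (O(not serve_notice -> quarantine_key)) is O(not quarantine_key -> serve_notice), and O(not quarantine_key) is already established, so O(serve_notice).
So O(serve_notice) holds — serve_notice is obligatory. None of the other listed options is made obligatory by any chain of premises.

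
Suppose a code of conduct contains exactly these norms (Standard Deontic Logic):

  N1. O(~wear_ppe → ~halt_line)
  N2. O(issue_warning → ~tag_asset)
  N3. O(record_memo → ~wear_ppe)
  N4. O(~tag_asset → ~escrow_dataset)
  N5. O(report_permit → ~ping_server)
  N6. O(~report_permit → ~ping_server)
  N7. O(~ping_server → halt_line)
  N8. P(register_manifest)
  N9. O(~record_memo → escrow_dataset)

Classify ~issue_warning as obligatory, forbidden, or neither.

Obligatory

Premises 5 and 6 are O(report_permit → ~ping_server) and O(~report_permit → ~ping_server); every ideal world satisfies report_permit or ~report_permit, so in either case ~ping_server holds — hence O(~ping_server).
With premise 7, O(~ping_server → halt_line), the K-axiom yields O(halt_line).
Premise 1 is O(~wear_ppe → ~halt_line); contrapositively O(halt_line → wear_ppe). Since O(halt_line) holds, K gives O(wear_ppe).
Premise 3, O(record_memo → ~wear_ppe), contraposes to O(wear_ppe → ~record_memo); with O(wear_ppe) we get O(~record_memo).
From O(~record_memo) and premise 9, O(~record_memo → escrow_dataset), we obtain O(escrow_dataset).
The contrapositive of premise 4 (O(~tag_asset → ~escrow_dataset)) is O(escrow_dataset → tag_asset), and O(escrow_dataset) is already established, so O(tag_asset).
Premise 2, O(issue_warning → ~tag_asset), contraposes to O(tag_asset → ~issue_warning); with O(tag_asset) we get O(~issue_warning).
Premise 8 does not contribute to this derivation.
Hence ~issue_warning is obligatory.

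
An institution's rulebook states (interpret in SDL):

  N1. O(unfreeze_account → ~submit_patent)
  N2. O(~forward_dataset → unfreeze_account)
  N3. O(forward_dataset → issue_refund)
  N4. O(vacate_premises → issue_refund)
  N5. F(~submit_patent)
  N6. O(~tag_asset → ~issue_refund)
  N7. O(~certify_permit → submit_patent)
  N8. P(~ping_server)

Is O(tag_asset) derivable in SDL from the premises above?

Yes

Premise 5, F(~submit_patent), is equivalent to O(submit_patent).
Premise 1 is O(unfreeze_account → ~submit_patent); contrapositively O(submit_patent → ~unfreeze_account). Since O(submit_patent) holds, K gives O(~unfreeze_account).
The contrapositive of premise 2 (O(~forward_dataset → unfreeze_account)) is O(~unfreeze_account → forward_dataset), and O(~unfreeze_account) is already established, so O(forward_dataset).
Applying K to premise 3 (O(forward_dataset → issue_refund)) and O(forward_dataset) yields O(issue_refund).
Premise 6 is O(~tag_asset → ~issue_refund); contrapositively O(issue_refund → tag_asset). Since O(issue_refund) holds, K gives O(tag_asset).
Premises 4, 7, 8 do not contribute to this derivation.
So O(tag_asset) follows.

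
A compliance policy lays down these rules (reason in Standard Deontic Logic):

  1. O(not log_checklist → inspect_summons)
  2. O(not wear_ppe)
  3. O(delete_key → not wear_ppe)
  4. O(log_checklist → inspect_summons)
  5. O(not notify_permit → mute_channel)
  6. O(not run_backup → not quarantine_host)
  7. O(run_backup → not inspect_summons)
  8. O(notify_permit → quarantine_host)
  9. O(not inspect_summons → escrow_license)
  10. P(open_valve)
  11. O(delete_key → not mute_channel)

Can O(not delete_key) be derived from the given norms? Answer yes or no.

Yes

By case analysis on log_checklist: premise 4 gives O(log_checklist → inspect_summons) and premise 1 gives O(not log_checklist → inspect_summons), so O(inspect_summons) either way.
Premise 7, O(run_backup → not inspect_summons), contraposes to O(inspect_summons → not run_backup); with O(inspect_summons) we get O(not run_backup).
With premise 6, O(not run_backup → not quarantine_host), the K-axiom yields O(not quarantine_host).
Premise 8, O(notify_permit → quarantine_host), contraposes to O(not quarantine_host → not notify_permit); with O(not quarantine_host) we get O(not notify_permit).
With premise 5, O(not notify_permit → mute_channel), the K-axiom yields O(mute_channel).
Premise 11, O(delete_key → not mute_channel), contraposes to O(mute_channel → not delete_key); with O(mute_channel) we get O(not delete_key).
Premises 2, 3, 9, 10 do not contribute to this derivation.
So O(not delete_key) follows.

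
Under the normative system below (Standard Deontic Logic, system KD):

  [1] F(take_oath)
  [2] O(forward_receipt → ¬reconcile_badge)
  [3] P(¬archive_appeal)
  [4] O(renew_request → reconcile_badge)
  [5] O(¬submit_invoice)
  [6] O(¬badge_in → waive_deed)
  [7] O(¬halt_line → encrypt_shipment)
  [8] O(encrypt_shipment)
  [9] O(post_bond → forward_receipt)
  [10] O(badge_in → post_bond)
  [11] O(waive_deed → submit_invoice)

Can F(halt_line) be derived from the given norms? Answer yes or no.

No

Premise 7 is O(¬halt_line → encrypt_shipment); even if O(encrypt_shipment) held, inferring O(¬halt_line) would be affirming the consequent — invalid.
No other premise forces O(¬halt_line). An ideal world satisfying every premise can still have halt_line true, so F(halt_line) is not derivable.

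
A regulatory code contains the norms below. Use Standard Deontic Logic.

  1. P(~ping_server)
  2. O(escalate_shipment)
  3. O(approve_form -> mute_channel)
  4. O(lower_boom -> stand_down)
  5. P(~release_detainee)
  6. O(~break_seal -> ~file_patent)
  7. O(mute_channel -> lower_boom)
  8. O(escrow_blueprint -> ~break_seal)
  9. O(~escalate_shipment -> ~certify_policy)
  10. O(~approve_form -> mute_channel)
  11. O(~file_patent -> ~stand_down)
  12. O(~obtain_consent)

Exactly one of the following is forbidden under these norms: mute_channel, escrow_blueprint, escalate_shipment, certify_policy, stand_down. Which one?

Premises 10 and 3 are O(~approve_form -> mute_channel) and O(approve_form -> mute_channel); every ideal world satisfies ~approve_form or approve_form, so in either case mute_channel holds — hence O(mute_channel).
Applying K to premise 7 (O(mute_channel -> lower_boom)) and O(mute_channel) yields O(lower_boom).
With premise 4, O(lower_boom -> stand_down), the K-axiom yields O(stand_down).
Premise 11, O(~file_patent -> ~stand_down), contraposes to O(stand_down -> file_patent); with O(stand_down) we get O(file_patent).
Premise 6 is O(~break_seal -> ~file_patent); contrapositively O(file_patent -> break_seal). Since O(file_patent) holds, K gives O(break_seal).
Premise 8 is O(escrow_blueprint -> ~break_seal); contrapositively O(break_seal -> ~escrow_blueprint). Since O(break_seal) holds, K gives O(~escrow_blueprint).
So O(~escrow_blueprint) holds, i.e. escrow_blueprint is forbidden. None of the other listed options is forbidden under the premises.

escrow_blueprint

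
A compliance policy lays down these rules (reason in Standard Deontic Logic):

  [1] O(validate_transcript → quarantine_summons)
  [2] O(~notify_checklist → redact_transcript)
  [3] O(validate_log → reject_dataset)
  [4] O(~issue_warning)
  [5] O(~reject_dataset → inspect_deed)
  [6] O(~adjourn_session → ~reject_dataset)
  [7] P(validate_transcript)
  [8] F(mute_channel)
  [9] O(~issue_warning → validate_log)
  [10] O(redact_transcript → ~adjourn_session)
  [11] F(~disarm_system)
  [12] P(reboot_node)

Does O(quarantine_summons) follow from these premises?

Premise 1 is O(validate_transcript → quarantine_summons), but O(validate_transcript) is not derivable from the premises (the permission P(validate_transcript) asserts only ~O(~validate_transcript), not O(validate_transcript)), so it does not yield O(quarantine_summons).
No other premise forces O(quarantine_summons). An ideal world satisfying every premise can still have quarantine_summons false, so O(quarantine_summons) is not derivable.

No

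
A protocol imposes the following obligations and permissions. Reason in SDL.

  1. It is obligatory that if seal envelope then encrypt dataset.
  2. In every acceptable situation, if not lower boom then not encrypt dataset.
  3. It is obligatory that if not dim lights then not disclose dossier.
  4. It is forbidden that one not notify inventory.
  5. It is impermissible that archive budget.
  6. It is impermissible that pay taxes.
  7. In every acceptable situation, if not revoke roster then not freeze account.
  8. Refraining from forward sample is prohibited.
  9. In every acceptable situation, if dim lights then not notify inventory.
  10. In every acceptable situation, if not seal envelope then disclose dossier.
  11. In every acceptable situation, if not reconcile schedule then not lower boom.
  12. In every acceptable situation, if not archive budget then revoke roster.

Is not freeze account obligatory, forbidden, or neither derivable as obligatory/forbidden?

Neither

Premise 7 is O(¬revoke_roster → ¬freeze_account), but O(¬revoke_roster) is not derivable from the premises, so it does not yield O(¬freeze_account).
No premise or chain of K-axiom applications forces O(¬freeze_account), and none forces O(freeze_account). So ¬freeze_account is neither obligatory nor forbidden under these norms.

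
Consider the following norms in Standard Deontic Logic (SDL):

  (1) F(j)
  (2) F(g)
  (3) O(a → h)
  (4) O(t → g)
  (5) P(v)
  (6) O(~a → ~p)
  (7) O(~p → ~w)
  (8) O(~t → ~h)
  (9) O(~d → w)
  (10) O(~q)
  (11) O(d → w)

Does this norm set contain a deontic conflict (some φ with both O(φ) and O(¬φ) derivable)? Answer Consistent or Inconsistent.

Inconsistent

Premises 9 and 11 cover both cases: O(~d → w) and O(d → w). Since ~d ∨ d is a tautology, O(w) follows.
The contrapositive of premise 7 (O(~p → ~w)) is O(w → p), and O(w) is already established, so O(p).
Premise 6, O(~a → ~p), contraposes to O(p → a); with O(p) we get O(a).
With premise 3, O(a → h), the K-axiom yields O(h).
The contrapositive of premise 8 (O(~t → ~h)) is O(h → t), and O(h) is already established, so O(t).
From O(t) and premise 4, O(t → g), we obtain O(g).
But premise 2, F(g), means O(~g).
We now have both O(g) and O(~g) — g is simultaneously obligatory and forbidden, violating the D-axiom.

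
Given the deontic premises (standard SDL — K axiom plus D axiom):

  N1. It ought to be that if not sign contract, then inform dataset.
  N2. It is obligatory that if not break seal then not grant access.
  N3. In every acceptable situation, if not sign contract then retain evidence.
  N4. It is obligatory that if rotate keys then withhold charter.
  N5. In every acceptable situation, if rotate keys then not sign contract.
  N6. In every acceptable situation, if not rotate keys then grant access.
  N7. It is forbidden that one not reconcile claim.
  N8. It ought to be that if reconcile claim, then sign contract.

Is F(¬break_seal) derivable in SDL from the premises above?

F(¬reconcile_claim) at premise 7 means O(reconcile_claim).
Applying K to premise 8 (O(reconcile_claim → sign_contract)) and O(reconcile_claim) yields O(sign_contract).
The contrapositive of premise 5 (O(rotate_keys → ¬sign_contract)) is O(sign_contract → ¬rotate_keys), and O(sign_contract) is already established, so O(¬rotate_keys).
Premise 6 is O(¬rotate_keys → grant_access); since O(¬rotate_keys), deontic closure gives O(grant_access).
Premise 2 is O(¬break_seal → ¬grant_access); contrapositively O(grant_access → break_seal). Since O(grant_access) holds, K gives O(break_seal).
Premises 1, 3, 4 do not contribute to this derivation.
So O(break_seal) holds, i.e. F(¬break_seal). The claim follows.

Yes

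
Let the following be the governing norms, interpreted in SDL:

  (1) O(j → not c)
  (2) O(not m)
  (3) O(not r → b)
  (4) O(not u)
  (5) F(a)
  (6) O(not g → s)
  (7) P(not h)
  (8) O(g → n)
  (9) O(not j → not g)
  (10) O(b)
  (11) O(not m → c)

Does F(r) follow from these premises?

Premise 3 is O(not r → b); even if O(b) held, inferring O(not r) would be affirming the consequent — invalid.
No other premise forces O(not r). An ideal world satisfying every premise can still have r true, so F(r) is not derivable.

No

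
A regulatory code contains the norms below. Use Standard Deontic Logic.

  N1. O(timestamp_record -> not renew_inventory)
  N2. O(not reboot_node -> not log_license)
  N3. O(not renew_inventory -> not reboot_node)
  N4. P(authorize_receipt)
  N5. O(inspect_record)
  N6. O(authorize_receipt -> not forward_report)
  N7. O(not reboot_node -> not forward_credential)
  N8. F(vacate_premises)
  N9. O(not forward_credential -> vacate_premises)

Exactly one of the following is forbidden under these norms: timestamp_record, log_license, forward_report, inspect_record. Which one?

timestamp_record

F(vacate_premises) at premise 8 means O(not vacate_premises).
The contrapositive of premise 9 (O(not forward_credential -> vacate_premises)) is O(not vacate_premises -> forward_credential), and O(not vacate_premises) is already established, so O(forward_credential).
The contrapositive of premise 7 (O(not reboot_node -> not forward_credential)) is O(forward_credential -> reboot_node), and O(forward_credential) is already established, so O(reboot_node).
Premise 3, O(not renew_inventory -> not reboot_node), contraposes to O(reboot_node -> renew_inventory); with O(reboot_node) we get O(renew_inventory).
Premise 1 is O(timestamp_record -> not renew_inventory); contrapositively O(renew_inventory -> not timestamp_record). Since O(renew_inventory) holds, K gives O(not timestamp_record).
So O(not timestamp_record) holds, i.e. timestamp_record is forbidden. None of the other listed options is forbidden under the premises.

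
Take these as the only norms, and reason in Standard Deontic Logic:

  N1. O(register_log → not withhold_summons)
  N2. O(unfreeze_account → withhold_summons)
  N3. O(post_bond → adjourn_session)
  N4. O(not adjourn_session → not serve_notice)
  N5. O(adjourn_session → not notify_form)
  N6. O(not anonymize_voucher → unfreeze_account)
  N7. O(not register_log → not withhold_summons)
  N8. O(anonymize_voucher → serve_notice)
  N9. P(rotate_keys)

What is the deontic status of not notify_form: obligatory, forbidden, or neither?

Obligatory

Premises 1 and 7 are O(register_log → not withhold_summons) and O(not register_log → not withhold_summons); every ideal world satisfies register_log or not register_log, so in either case not withhold_summons holds — hence O(not withhold_summons).
The contrapositive of premise 2 (O(unfreeze_account → withhold_summons)) is O(not withhold_summons → not unfreeze_account), and O(not withhold_summons) is already established, so O(not unfreeze_account).
The contrapositive of premise 6 (O(not anonymize_voucher → unfreeze_account)) is O(not unfreeze_account → anonymize_voucher), and O(not unfreeze_account) is already established, so O(anonymize_voucher).
Premise 8 is O(anonymize_voucher → serve_notice); since O(anonymize_voucher), deontic closure gives O(serve_notice).
Premise 4, O(not adjourn_session → not serve_notice), contraposes to O(serve_notice → adjourn_session); with O(serve_notice) we get O(adjourn_session).
With premise 5, O(adjourn_session → not notify_form), the K-axiom yields O(not notify_form).
Premises 3, 9 do not contribute to this derivation.
Hence not notify_form is obligatory.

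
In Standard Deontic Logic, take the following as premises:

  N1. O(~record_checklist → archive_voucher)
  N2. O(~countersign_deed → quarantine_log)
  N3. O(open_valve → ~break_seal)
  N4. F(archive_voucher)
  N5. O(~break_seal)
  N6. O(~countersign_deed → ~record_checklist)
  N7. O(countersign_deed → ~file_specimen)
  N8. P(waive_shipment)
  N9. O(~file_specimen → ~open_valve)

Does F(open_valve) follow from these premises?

Yes

F(archive_voucher) at premise 4 means O(~archive_voucher).
Premise 1 is O(~record_checklist → archive_voucher); contrapositively O(~archive_voucher → record_checklist). Since O(~archive_voucher) holds, K gives O(record_checklist).
The contrapositive of premise 6 (O(~countersign_deed → ~record_checklist)) is O(record_checklist → countersign_deed), and O(record_checklist) is already established, so O(countersign_deed).
From O(countersign_deed) and premise 7, O(countersign_deed → ~file_specimen), we obtain O(~file_specimen).
Applying K to premise 9 (O(~file_specimen → ~open_valve)) and O(~file_specimen) yields O(~open_valve).
Premises 2, 3, 5, 8 do not contribute to this derivation.
So O(~open_valve) holds, i.e. F(open_valve). The claim follows.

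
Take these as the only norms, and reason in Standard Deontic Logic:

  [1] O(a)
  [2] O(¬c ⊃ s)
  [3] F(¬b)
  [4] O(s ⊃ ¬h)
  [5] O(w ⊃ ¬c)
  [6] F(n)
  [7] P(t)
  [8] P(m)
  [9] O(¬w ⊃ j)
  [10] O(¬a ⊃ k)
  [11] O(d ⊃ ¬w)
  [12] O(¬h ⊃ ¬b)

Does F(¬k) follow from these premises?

No

Premise 10 is O(¬a ⊃ k), but O(¬a) is not derivable from the premises, so it does not yield O(k).
No other premise forces O(k). An ideal world satisfying every premise can still have ¬k true, so F(¬k) is not derivable.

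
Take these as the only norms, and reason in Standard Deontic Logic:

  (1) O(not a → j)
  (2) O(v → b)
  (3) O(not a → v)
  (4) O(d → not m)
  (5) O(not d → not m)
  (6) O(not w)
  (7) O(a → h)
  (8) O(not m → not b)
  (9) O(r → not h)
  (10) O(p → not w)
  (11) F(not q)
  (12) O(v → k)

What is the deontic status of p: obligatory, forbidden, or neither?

Premise 10 is O(p → not w); even if O(not w) held, inferring O(p) would be affirming the consequent — invalid.
No premise or chain of K-axiom applications forces O(p), and none forces O(not p). So p is neither obligatory nor forbidden under these norms.

Neither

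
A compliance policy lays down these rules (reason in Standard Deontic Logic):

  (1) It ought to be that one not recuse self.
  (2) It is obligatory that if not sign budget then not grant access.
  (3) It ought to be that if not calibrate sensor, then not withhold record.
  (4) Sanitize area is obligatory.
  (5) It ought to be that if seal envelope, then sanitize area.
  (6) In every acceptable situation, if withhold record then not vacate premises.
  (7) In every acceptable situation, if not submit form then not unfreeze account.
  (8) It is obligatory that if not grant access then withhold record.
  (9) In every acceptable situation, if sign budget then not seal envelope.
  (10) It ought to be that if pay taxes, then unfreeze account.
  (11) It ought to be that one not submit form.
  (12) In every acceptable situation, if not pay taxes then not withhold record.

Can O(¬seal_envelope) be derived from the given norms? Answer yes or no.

Yes

Premise 11 gives O(¬submit_form).
Applying K to premise 7 (O(¬submit_form → ¬unfreeze_account)) and O(¬submit_form) yields O(¬unfreeze_account).
Premise 10, O(pay_taxes → unfreeze_account), contraposes to O(¬unfreeze_account → ¬pay_taxes); with O(¬unfreeze_account) we get O(¬pay_taxes).
Applying K to premise 12 (O(¬pay_taxes → ¬withhold_record)) and O(¬pay_taxes) yields O(¬withhold_record).
Premise 8, O(¬grant_access → withhold_record), contraposes to O(¬withhold_record → grant_access); with O(¬withhold_record) we get O(grant_access).
The contrapositive of premise 2 (O(¬sign_budget → ¬grant_access)) is O(grant_access → sign_budget), and O(grant_access) is already established, so O(sign_budget).
From O(sign_budget) and premise 9, O(sign_budget → ¬seal_envelope), we obtain O(¬seal_envelope).
Premises 1, 3, 4, 5, 6 do not contribute to this derivation.
So O(¬seal_envelope) follows.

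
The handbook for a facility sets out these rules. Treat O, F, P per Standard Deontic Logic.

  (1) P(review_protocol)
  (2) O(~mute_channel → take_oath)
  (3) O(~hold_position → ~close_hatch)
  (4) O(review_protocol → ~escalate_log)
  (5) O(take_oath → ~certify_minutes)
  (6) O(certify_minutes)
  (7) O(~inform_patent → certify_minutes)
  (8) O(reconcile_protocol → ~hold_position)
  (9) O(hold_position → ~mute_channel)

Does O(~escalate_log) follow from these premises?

Premise 4 is O(review_protocol → ~escalate_log), but O(review_protocol) is not derivable from the premises (the permission P(review_protocol) asserts only ~O(~review_protocol), not O(review_protocol)), so it does not yield O(~escalate_log).
No other premise forces O(~escalate_log). An ideal world satisfying every premise can still have ~escalate_log false, so O(~escalate_log) is not derivable.

No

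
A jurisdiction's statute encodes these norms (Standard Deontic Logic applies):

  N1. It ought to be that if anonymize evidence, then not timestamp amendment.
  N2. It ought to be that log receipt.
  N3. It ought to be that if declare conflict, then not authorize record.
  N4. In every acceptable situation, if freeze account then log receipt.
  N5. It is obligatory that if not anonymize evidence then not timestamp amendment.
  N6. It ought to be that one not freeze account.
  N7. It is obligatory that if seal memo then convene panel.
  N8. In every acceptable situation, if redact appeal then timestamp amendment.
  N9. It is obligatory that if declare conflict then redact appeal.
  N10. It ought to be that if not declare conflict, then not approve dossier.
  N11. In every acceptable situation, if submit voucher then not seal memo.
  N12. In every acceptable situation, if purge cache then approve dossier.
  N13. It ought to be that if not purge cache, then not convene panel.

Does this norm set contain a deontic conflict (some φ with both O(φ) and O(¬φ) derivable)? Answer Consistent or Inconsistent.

Consistent

Premise 4 is O(freeze_account → log_receipt); even if O(log_receipt) held, inferring O(freeze_account) would be affirming the consequent — invalid.
So O(freeze_account) is not derivable, and the apparent clash with O(¬freeze_account) does not arise.
A world satisfying every obligation exists (e.g. anonymize_evidence=false, approve_dossier=false, authorize_record=false, convene_panel=false, declare_conflict=false, freeze_account=false, log_receipt=true, purge_cache=false, redact_appeal=false, seal_memo=false, submit_voucher=false, timestamp_amendment=false); no atom is both obligatory and forbidden, so the set is consistent.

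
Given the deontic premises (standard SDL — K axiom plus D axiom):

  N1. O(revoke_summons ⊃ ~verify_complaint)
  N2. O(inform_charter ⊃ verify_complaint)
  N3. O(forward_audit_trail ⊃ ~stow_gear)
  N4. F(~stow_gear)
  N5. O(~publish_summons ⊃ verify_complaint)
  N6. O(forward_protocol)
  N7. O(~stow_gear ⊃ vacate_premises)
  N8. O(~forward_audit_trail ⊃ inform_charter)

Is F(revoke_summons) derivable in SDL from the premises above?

Yes

F(~stow_gear) at premise 4 means O(stow_gear).
Premise 3 is O(forward_audit_trail ⊃ ~stow_gear); contrapositively O(stow_gear ⊃ ~forward_audit_trail). Since O(stow_gear) holds, K gives O(~forward_audit_trail).
With premise 8, O(~forward_audit_trail ⊃ inform_charter), the K-axiom yields O(inform_charter).
With premise 2, O(inform_charter ⊃ verify_complaint), the K-axiom yields O(verify_complaint).
Premise 1 is O(revoke_summons ⊃ ~verify_complaint); contrapositively O(verify_complaint ⊃ ~revoke_summons). Since O(verify_complaint) holds, K gives O(~revoke_summons).
Premises 5, 6, 7 do not contribute to this derivation.
So O(~revoke_summons) holds, i.e. F(revoke_summons). The claim follows.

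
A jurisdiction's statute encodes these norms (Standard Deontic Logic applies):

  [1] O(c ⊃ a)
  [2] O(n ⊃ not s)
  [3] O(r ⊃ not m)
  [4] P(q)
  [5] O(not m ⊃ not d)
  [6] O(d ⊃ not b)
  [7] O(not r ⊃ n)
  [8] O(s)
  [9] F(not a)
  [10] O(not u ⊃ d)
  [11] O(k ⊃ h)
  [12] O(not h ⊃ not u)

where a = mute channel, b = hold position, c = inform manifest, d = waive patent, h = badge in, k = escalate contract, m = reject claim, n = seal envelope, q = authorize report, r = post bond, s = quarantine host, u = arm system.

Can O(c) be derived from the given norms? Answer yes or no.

Premise 1 is O(c ⊃ a); even if O(a) held, inferring O(c) would be affirming the consequent — invalid.
No other premise forces O(c). An ideal world satisfying every premise can still have c false, so O(c) is not derivable.

No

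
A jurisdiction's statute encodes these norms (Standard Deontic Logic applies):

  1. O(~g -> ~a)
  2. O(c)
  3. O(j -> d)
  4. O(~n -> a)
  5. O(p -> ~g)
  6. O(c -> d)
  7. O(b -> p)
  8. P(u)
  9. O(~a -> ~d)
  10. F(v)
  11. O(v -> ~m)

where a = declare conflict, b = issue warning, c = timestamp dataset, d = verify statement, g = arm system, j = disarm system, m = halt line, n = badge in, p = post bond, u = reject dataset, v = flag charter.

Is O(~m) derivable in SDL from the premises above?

Premise 11 is O(v -> ~m), but O(v) is not derivable from the premises, so it does not yield O(~m).
No other premise forces O(~m). An ideal world satisfying every premise can still have ~m false, so O(~m) is not derivable.

No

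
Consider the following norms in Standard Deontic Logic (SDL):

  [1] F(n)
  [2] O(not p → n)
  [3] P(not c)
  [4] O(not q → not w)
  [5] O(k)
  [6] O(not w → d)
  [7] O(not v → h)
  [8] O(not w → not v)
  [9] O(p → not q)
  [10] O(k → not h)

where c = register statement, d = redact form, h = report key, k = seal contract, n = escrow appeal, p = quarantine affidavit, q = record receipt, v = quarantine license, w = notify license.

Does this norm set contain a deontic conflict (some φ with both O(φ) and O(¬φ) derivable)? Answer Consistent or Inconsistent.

From premise 5 we have O(k).
With premise 10, O(k → not h), the K-axiom yields O(not h).
The contrapositive of premise 7 (O(not v → h)) is O(not h → v), and O(not h) is already established, so O(v).
Premise 8, O(not w → not v), contraposes to O(v → w); with O(v) we get O(w).
Premise 4 is O(not q → not w); contrapositively O(w → q). Since O(w) holds, K gives O(q).
Premise 9, O(p → not q), contraposes to O(q → not p); with O(q) we get O(not p).
Applying K to premise 2 (O(not p → n)) and O(not p) yields O(n).
However, F(n) at premise 1 amounts to O(not n).
We now have both O(n) and O(not n) — n is simultaneously obligatory and forbidden, violating the D-axiom.

Inconsistent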